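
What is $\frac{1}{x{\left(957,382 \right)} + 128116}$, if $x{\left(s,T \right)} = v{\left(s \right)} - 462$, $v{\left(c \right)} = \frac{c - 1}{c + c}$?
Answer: $\frac{957}{122165356} \approx 7.8336 \cdot 10^{-6}$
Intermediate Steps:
$v{\left(c \right)} = \frac{-1 + c}{2 c}$
$x{\left(s,T \right)} = -462 + \frac{-1 + s}{2 s}$ ($x{\left(s,T \right)} = \frac{-1 + s}{2 s} - 462 = -462 + \frac{-1 + s}{2 s}$)
$\frac{1}{x{\left(957,382 \right)} + 128116} = \frac{1}{\frac{-1 - 883311}{2 \cdot 957} + 128116} = \frac{1}{\frac{1}{2} \cdot \frac{1}{957} \left(-1 - 883311\right) + 128116} = \frac{1}{\frac{1}{2} \cdot \frac{1}{957} \left(-883312\right) + 128116} = \frac{1}{- \frac{441656}{957} + 128116} = \frac{1}{\frac{122165356}{957}} = \frac{957}{122165356}$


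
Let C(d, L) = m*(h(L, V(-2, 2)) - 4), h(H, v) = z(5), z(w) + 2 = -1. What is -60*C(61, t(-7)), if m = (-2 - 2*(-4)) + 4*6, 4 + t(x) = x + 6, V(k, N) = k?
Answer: 12600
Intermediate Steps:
z(w) = -3 (z(w) = -2 - 1 = -3)
t(x) = 2 + x (t(x) = -4 + (x + 6) = -4 + (6 + x) = 2 + x)
h(H, v) = -3
m = 30 (m = (-2 + 8) + 24 = 6 + 24 = 30)
C(d, L) = -210 (C(d, L) = 30*(-3 - 4) = 30*(-7) = -210)
-60*C(61, t(-7)) = -60*(-210) = 12600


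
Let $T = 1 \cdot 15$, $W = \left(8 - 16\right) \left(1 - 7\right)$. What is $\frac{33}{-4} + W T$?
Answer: $\frac{2847}{4} \approx 711.75$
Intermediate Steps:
$W = 48$ ($W = \left(-8\right) \left(-6\right) = 48$)
$T = 15$
$\frac{33}{-4} + W T = \frac{33}{-4} + 48 \cdot 15 = 33 \left(- \frac{1}{4}\right) + 720 = - \frac{33}{4} + 720 = \frac{2847}{4}$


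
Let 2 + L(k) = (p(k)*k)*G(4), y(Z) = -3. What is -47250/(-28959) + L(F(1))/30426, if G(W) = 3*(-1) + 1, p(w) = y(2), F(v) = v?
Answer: 34232008/20978727 ≈ 1.6317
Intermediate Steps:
p(w) = -3
G(W) = -2 (G(W) = -3 + 1 = -2)
L(k) = -2 + 6*k (L(k) = -2 - 3*k*(-2) = -2 + 6*k)
-47250/(-28959) + L(F(1))/30426 = -47250/(-28959) + (-2 + 6*1)/30426 = -47250*(-1/28959) + (-2 + 6)*(1/30426) = 2250/1379 + 4*(1/30426) = 2250/1379 + 2/15213 = 34232008/20978727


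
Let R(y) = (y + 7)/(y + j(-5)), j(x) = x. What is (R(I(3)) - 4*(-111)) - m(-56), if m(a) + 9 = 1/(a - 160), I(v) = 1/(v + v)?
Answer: 2828333/6264 ≈ 451.52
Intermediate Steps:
I(v) = 1/(2*v)
R(y) = (7 + y)/(-5 + y) (R(y) = (y + 7)/(y - 5) = (7 + y)/(-5 + y))
m(a) = -9 + 1/(-160 + a) (m(a) = -9 + 1/(a - 160) = -9 + 1/(-160 + a))
(R(I(3)) - 4*(-111)) - m(-56) = ((7 + (½)/3)/(-5 + (½)/3) - 4*(-111)) - (1441 - 9*(-56))/(-160 - 56) = ((7 + (½)*(⅓))/(-5 + (½)*(⅓)) + 444) - (1441 + 504)/(-216) = ((7 + ⅙)/(-5 + ⅙) + 444) - (-1)*1945/216 = ((43/6)/(-29/6) + 444) - 1*(-1945/216) = (-6/29*43/6 + 444) + 1945/216 = (-43/29 + 444) + 1945/216 = 12833/29 + 1945/216 = 2828333/6264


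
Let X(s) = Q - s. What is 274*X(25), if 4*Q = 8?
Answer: -6302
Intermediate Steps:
Q = 2 (Q = (¼)*8 = 2)
X(s) = 2 - s
274*X(25) = 274*(2 - 1*25) = 274*(2 - 25) = 274*(-23) = -6302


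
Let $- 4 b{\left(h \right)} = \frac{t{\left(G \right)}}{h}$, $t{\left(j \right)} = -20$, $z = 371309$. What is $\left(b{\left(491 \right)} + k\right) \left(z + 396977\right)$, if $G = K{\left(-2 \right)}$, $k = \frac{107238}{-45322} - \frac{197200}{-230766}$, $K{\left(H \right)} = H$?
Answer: $- \frac{1480893275926782112}{1283814834033} \approx -1.1535 \cdot 10^{6}$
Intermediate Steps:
$k = - \frac{3952346477}{2614694163}$ ($k = 107238 \left(- \frac{1}{45322}\right) - - \frac{98600}{115383} = - \frac{53619}{22661} + \frac{98600}{115383} = - \frac{3952346477}{2614694163} \approx -1.5116$)
$G = -2$
$b{\left(h \right)} = \frac{5}{h}$ ($b{\left(h \right)} = - \frac{\left(-20\right) \frac{1}{h}}{4} = \frac{5}{h}$)
$\left(b{\left(491 \right)} + k\right) \left(z + 396977\right) = \left(\frac{5}{491} - \frac{3952346477}{2614694163}\right) \left(371309 + 396977\right) = \left(5 \cdot \frac{1}{491} - \frac{3952346477}{2614694163}\right) 768286 = \left(\frac{5}{491} - \frac{3952346477}{2614694163}\right) 768286 = \left(- \frac{1927528649392}{1283814834033}\right) 768286 = - \frac{1480893275926782112}{1283814834033}$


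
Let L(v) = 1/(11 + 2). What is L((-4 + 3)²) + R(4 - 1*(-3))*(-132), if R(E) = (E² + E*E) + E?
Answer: -180179/13 ≈ -13860.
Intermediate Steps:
R(E) = E + 2*E² (R(E) = (E² + E²) + E = 2*E² + E = E + 2*E²)
L(v) = 1/13
L((-4 + 3)²) + R(4 - 1*(-3))*(-132) = 1/13 + ((4 - 1*(-3))*(1 + 2*(4 - 1*(-3))))*(-132) = 1/13 + ((4 + 3)*(1 + 2*(4 + 3)))*(-132) = 1/13 + (7*(1 + 2*7))*(-132) = 1/13 + (7*(1 + 14))*(-132) = 1/13 + (7*15)*(-132) = 1/13 + 105*(-132) = 1/13 - 13860 = -180179/13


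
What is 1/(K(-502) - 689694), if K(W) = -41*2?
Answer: -1/689776 ≈ -1.4497e-6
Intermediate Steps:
K(W) = -82
1/(K(-502) - 689694) = 1/(-82 - 689694) = 1/(-689776) = -1/689776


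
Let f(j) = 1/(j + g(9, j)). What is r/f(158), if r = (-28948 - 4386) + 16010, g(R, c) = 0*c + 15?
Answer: -2997052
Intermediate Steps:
g(R, c) = 15 (g(R, c) = 0 + 15 = 15)
r = -17324 (r = -33334 + 16010 = -17324)
f(j) = 1/(15 + j) (f(j) = 1/(j + 15) = 1/(15 + j))
r/f(158) = -17324/(1/(15 + 158)) = -17324/(1/173) = -17324/1/173 = -17324*173 = -2997052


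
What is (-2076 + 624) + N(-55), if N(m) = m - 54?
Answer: -1561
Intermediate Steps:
N(m) = -54 + m
(-2076 + 624) + N(-55) = (-2076 + 624) + (-54 - 55) = -1452 - 109 = -1561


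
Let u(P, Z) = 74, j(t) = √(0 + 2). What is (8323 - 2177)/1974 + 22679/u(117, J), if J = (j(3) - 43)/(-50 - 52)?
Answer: 3230225/10434 ≈ 309.59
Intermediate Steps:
j(t) = √2
J = 43/102 - √2/102 (J = (√2 - 43)/(-50 - 52) = (-43 + √2)/(-102) = (-43 + √2)*(-1/102) = 43/102 - √2/102 ≈ 0.40770)
(8323 - 2177)/1974 + 22679/u(117, J) = (8323 - 2177)/1974 + 22679/74 = 6146*(1/1974) + 22679*(1/74) = 439/141 + 22679/74 = 3230225/10434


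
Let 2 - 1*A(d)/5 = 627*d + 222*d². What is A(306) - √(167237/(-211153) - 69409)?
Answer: -104895260 - I*√3094676487883542/211153 ≈ -1.049e+8 - 263.46*I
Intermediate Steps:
A(d) = 10 - 3135*d - 1110*d² (A(d) = 10 - 5*(627*d + 222*d²) = 10 - 5*(222*d² + 627*d) = 10 + (-3135*d - 1110*d²) = 10 - 3135*d - 1110*d²)
A(306) - √(167237/(-211153) - 69409) = (10 - 3135*306 - 1110*306²) - √(167237/(-211153) - 69409) = (10 - 959310 - 1110*93636) - √(167237*(-1/211153) - 69409) = (10 - 959310 - 103935960) - √(-167237/211153 - 69409) = -104895260 - √(-14656085814/211153) = -104895260 - I*√3094676487883542/211153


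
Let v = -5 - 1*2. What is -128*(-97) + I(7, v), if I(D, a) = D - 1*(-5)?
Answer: 12428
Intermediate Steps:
v = -7 (v = -5 - 2 = -7)
I(D, a) = 5 + D (I(D, a) = D + 5 = 5 + D)
-128*(-97) + I(7, v) = -128*(-97) + (5 + 7) = 12416 + 12 = 12428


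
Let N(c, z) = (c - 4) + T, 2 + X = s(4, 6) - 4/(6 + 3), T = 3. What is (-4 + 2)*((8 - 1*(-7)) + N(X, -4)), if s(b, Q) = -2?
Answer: -172/9 ≈ -19.111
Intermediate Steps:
X = -40/9 (X = -2 + (-2 - 4/(6 + 3)) = -2 + (-2 - 4/9) = -2 - 22/9 = -40/9 ≈ -4.4444)
N(c, z) = -1 + c (N(c, z) = (c - 4) + 3 = (-4 + c) + 3 = -1 + c)
(-4 + 2)*((8 - 1*(-7)) + N(X, -4)) = (-4 + 2)*((8 - 1*(-7)) + (-1 - 40/9)) = -2*((8 + 7) - 49/9) = -2*(15 - 49/9) = -2*86/9 = -172/9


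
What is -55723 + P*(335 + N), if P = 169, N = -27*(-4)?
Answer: 19144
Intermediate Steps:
N = 108
-55723 + P*(335 + N) = -55723 + 169*(335 + 108) = -55723 + 169*443 = -55723 + 74867 = 19144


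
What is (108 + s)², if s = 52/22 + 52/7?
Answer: 82264900/5929 ≈ 13875.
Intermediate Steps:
s = 754/77 (s = 52*(1/22) + 52*(⅐) = 26/11 + 52/7 = 754/77 ≈ 9.7922)
(108 + s)² = (108 + 754/77)² = (9070/77)² = 82264900/5929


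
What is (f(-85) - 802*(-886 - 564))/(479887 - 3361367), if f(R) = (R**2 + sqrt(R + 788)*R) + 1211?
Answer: -146417/360185 + 17*sqrt(703)/576296 ≈ -0.40572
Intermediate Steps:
f(R) = 1211 + R**2 + R*sqrt(788 + R) (f(R) = (R**2 + sqrt(788 + R)*R) + 1211 = (R**2 + R*sqrt(788 + R)) + 1211 = 1211 + R**2 + R*sqrt(788 + R))
(f(-85) - 802*(-886 - 564))/(479887 - 3361367) = ((1211 + (-85)**2 - 85*sqrt(788 - 85)) - 802*(-886 - 564))/(479887 - 3361367) = ((1211 + 7225 - 85*sqrt(703)) - 802*(-1450))/(-2881480) = ((8436 - 85*sqrt(703)) + 1162900)*(-1/2881480) = (1171336 - 85*sqrt(703))*(-1/2881480) = -146417/360185 + 17*sqrt(703)/576296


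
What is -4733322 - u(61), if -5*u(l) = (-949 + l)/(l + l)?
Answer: -1443663654/305 ≈ -4.7333e+6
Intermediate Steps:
u(l) = -(-949 + l)/(10*l) (u(l) = -(-949 + l)/(5*(l + l)) = -(-949 + l)/(5*(2*l)) = -(-949 + l)*1/(2*l)/5 = -(-949 + l)/(10*l))
-4733322 - u(61) = -4733322 - (949 - 1*61)/(10*61) = -4733322 - (949 - 61)/(10*61) = -4733322 - 888/(10*61) = -4733322 - 1*444/305 = -4733322 - 444/305 = -1443663654/305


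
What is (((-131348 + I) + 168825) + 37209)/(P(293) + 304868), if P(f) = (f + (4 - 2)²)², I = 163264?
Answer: 237950/393077 ≈ 0.60535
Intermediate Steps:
P(f) = (4 + f)² (P(f) = (f + 2²)² = (f + 4)² = (4 + f)²)
(((-131348 + I) + 168825) + 37209)/(P(293) + 304868) = (((-131348 + 163264) + 168825) + 37209)/((4 + 293)² + 304868) = ((31916 + 168825) + 37209)/(297² + 304868) = (200741 + 37209)/(88209 + 304868) = 237950/393077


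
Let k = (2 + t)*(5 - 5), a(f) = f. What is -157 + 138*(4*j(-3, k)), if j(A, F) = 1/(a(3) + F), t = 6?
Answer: 27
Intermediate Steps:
k = 0 (k = (2 + 6)*(5 - 5) = 8*0 = 0)
j(A, F) = 1/(3 + F)
-157 + 138*(4*j(-3, k)) = -157 + 138*(4/(3 + 0)) = -157 + 138*(4/3) = -157 + 184 = 27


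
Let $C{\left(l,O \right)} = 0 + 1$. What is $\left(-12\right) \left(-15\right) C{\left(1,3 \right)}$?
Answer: $180$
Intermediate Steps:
$C{\left(l,O \right)} = 1$
$\left(-12\right) \left(-15\right) C{\left(1,3 \right)} = \left(-12\right) \left(-15\right) 1 = 180 \cdot 1 = 180$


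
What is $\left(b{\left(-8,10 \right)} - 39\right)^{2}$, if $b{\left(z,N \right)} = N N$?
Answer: $3721$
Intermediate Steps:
$b{\left(z,N \right)} = N^{2}$
$\left(b{\left(-8,10 \right)} - 39\right)^{2} = \left(10^{2} - 39\right)^{2} = \left(100 - 39\right)^{2} = 61^{2} = 3721$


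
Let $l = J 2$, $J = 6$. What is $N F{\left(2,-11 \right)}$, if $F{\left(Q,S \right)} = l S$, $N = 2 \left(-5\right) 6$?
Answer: $7920$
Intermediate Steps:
$N = -60$ ($N = \left(-10\right) 6 = -60$)
$l = 12$ ($l = 6 \cdot 2 = 12$)
$F{\left(Q,S \right)} = 12 S$
$N F{\left(2,-11 \right)} = - 60 \cdot 12 \left(-11\right) = \left(-60\right) \left(-132\right) = 7920$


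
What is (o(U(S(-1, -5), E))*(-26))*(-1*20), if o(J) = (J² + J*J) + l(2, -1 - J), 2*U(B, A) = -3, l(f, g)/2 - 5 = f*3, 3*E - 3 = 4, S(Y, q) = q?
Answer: 13780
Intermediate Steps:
E = 7/3 (E = 1 + (⅓)*4 = 1 + 4/3 = 7/3 ≈ 2.3333)
l(f, g) = 10 + 6*f (l(f, g) = 10 + 2*(f*3) = 10 + 2*(3*f) = 10 + 6*f)
U(B, A) = -3/2 (U(B, A) = (½)*(-3) = -3/2)
o(J) = 22 + 2*J² (o(J) = (J² + J*J) + (10 + 6*2) = (J² + J²) + (10 + 12) = 2*J² + 22 = 22 + 2*J²)
(o(U(S(-1, -5), E))*(-26))*(-1*20) = ((22 + 2*(-3/2)²)*(-26))*(-1*20) = ((22 + 2*(9/4))*(-26))*(-20) = ((22 + 9/2)*(-26))*(-20) = ((53/2)*(-26))*(-20) = -689*(-20) = 13780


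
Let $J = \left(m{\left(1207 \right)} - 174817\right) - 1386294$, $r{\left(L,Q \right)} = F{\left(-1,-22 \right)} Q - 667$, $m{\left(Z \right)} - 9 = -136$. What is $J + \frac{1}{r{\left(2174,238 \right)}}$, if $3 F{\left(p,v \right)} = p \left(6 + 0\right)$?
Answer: $- \frac{1784495035}{1143} \approx -1.5612 \cdot 10^{6}$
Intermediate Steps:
$F{\left(p,v \right)} = 2 p$ ($F{\left(p,v \right)} = \frac{p \left(6 + 0\right)}{3} = \frac{p 6}{3} = \frac{6 p}{3} = 2 p$)
$m{\left(Z \right)} = -127$ ($m{\left(Z \right)} = 9 - 136 = -127$)
$r{\left(L,Q \right)} = -667 - 2 Q$ ($r{\left(L,Q \right)} = 2 \left(-1\right) Q - 667 = - 2 Q - 667 = -667 - 2 Q$)
$J = -1561238$ ($J = \left(-127 - 174817\right) - 1386294 = -174944 - 1386294 = -1561238$)
$J + \frac{1}{r{\left(2174,238 \right)}} = -1561238 + \frac{1}{-667 - 476} = -1561238 + \frac{1}{-1143} = -1561238 - \frac{1}{1143} = - \frac{1784495035}{1143}$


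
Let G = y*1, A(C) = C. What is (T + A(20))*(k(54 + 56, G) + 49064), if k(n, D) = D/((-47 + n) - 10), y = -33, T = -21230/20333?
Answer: 1002256369370/1077649 ≈ 9.3004e+5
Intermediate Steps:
T = -21230/20333 (T = -21230*1/20333 = -21230/20333 ≈ -1.0441)
G = -33 (G = -33*1 = -33)
k(n, D) = D/(-57 + n)
(T + A(20))*(k(54 + 56, G) + 49064) = (-21230/20333 + 20)*(-33/(-57 + (54 + 56)) + 49064) = 385430*(-33/(-57 + 110) + 49064)/20333 = 385430*(-33/53 + 49064)/20333 = (385430/20333)*(2600359/53) = 1002256369370/1077649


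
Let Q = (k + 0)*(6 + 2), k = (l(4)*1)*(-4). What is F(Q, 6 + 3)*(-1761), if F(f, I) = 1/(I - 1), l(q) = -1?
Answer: -1761/8 ≈ -220.13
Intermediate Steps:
k = 4 (k = -1*1*(-4) = -1*(-4) = 4)
Q = 32 (Q = (4 + 0)*(6 + 2) = 4*8 = 32)
F(f, I) = 1/(-1 + I)
F(Q, 6 + 3)*(-1761) = -1761/(-1 + (6 + 3)) = -1761/(-1 + 9) = -1761/8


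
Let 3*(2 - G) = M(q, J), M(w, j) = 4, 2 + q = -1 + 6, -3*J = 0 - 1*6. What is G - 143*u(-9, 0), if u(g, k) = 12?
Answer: -5146/3 ≈ -1715.3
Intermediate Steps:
J = 2 (J = -(0 - 1*6)/3 = -(0 - 6)/3 = -1/3*(-6) = 2)
q = 3 (q = -2 + (-1 + 6) = -2 + 5 = 3)
G = 2/3 (G = 2 - 1/3*4 = 2 - 4/3 = 2/3 ≈ 0.66667)
G - 143*u(-9, 0) = 2/3 - 143*12 = 2/3 - 1716 = -5146/3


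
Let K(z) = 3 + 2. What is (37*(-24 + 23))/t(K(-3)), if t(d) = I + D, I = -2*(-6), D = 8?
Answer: -37/20 ≈ -1.8500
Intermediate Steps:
K(z) = 5
I = 12
t(d) = 20 (t(d) = 12 + 8 = 20)
(37*(-24 + 23))/t(K(-3)) = (37*(-24 + 23))/20 = (37*(-1))*(1/20) = -37*1/20 = -37/20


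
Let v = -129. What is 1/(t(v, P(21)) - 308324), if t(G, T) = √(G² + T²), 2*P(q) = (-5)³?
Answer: -1233296/380254673715 - 2*√82189/380254673715 ≈ -3.2449e-6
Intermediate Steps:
P(q) = -125/2 (P(q) = (½)*(-5)³ = (½)*(-125) = -125/2)
1/(t(v, P(21)) - 308324) = 1/(√((-129)² + (-125/2)²) - 308324) = 1/(√(16641 + 15625/4) - 308324) = 1/(√(82189/4) - 308324) = 1/(√82189/2 - 308324) = 1/(-308324 + √82189/2)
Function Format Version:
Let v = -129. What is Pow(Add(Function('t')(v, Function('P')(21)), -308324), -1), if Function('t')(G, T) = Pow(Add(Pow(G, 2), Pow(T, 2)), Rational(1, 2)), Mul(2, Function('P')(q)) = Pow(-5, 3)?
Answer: Add(Rational(-1233296, 380254673715), Mul(Rational(-2, 380254673715), Pow(82189, Rational(1, 2)))) ≈ -3.2449e-6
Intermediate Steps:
Function('P')(q) = Rational(-125, 2) (Function('P')(q) = Mul(Rational(1, 2), Pow(-5, 3)) = Mul(Rational(1, 2), -125) = Rational(-125, 2))
Pow(Add(Function('t')(v, Function('P')(21)), -308324), -1) = Pow(Add(Pow(Add(Pow(-129, 2), Pow(Rational(-125, 2), 2)), Rational(1, 2)), -308324), -1) = Pow(Add(Pow(Add(16641, Rational(15625, 4)), Rational(1, 2)), -308324), -1) = Pow(Add(Pow(Rational(82189, 4), Rational(1, 2)), -308324), -1) = Pow(Add(Mul(Rational(1, 2), Pow(82189, Rational(1, 2))), -308324), -1) = Pow(Add(-308324, Mul(Rational(1, 2), Pow(82189, Rational(1, 2)))), -1)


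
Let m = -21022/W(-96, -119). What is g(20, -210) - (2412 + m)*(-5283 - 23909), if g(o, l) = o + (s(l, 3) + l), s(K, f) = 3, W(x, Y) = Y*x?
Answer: 50235040099/714 ≈ 7.0357e+7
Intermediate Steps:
g(o, l) = 3 + l + o (g(o, l) = o + (3 + l) = 3 + l + o)
m = -10511/5712 (m = -21022/((-119*(-96))) = -21022/11424 = -21022*1/11424 = -10511/5712 ≈ -1.8402)
g(20, -210) - (2412 + m)*(-5283 - 23909) = (3 - 210 + 20) - (2412 - 10511/5712)*(-5283 - 23909) = -187 - 13766833*(-29192)/5712 = -187 - 1*(-50235173617/714) = -187 + 50235173617/714 = 50235040099/714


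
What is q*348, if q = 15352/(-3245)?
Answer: -5342496/3245 ≈ -1646.4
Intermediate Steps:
q = -15352/3245 (q = 15352*(-1/3245) = -15352/3245 ≈ -4.7310)
q*348 = -15352/3245*348 = -5342496/3245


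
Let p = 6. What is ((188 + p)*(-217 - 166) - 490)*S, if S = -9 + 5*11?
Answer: -3440432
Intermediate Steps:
S = 46 (S = -9 + 55 = 46)
((188 + p)*(-217 - 166) - 490)*S = ((188 + 6)*(-217 - 166) - 490)*46 = (194*(-383) - 490)*46 = (-74302 - 490)*46 = -74792*46 = -3440432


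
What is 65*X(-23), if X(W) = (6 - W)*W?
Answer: -43355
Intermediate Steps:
X(W) = W*(6 - W)
65*X(-23) = 65*(-23*(6 - 1*(-23))) = 65*(-23*(6 + 23)) = 65*(-23*29) = 65*(-667) = -43355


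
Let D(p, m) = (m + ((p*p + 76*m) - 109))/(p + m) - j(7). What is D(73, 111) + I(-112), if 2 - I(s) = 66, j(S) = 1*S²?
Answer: -7025/184 ≈ -38.179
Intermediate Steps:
j(S) = S²
I(s) = -64 (I(s) = 2 - 1*66 = 2 - 66 = -64)
D(p, m) = -49 + (-109 + p² + 77*m)/(m + p) (D(p, m) = (m + ((p*p + 76*m) - 109))/(p + m) - 1*7² = (m + ((p² + 76*m) - 109))/(m + p) - 1*49 = (m + (-109 + p² + 76*m))/(m + p) - 49 = (-109 + p² + 77*m)/(m + p) - 49 = -49 + (-109 + p² + 77*m)/(m + p))
D(73, 111) + I(-112) = (-109 + 73² - 49*73 + 28*111)/(111 + 73) - 64 = (-109 + 5329 - 3577 + 3108)/184 - 64 = (1/184)*4751 - 64 = 4751/184 - 64 = -7025/184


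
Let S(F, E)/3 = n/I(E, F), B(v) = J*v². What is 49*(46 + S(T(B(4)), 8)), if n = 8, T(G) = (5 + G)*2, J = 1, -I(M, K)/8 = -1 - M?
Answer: 6811/3 ≈ 2270.3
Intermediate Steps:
I(M, K) = 8 + 8*M (I(M, K) = -8*(-1 - M) = 8 + 8*M)
B(v) = v² (B(v) = 1*v² = v²)
T(G) = 10 + 2*G
S(F, E) = 24/(8 + 8*E) (S(F, E) = 3*(8/(8 + 8*E)) = 24/(8 + 8*E))
49*(46 + S(T(B(4)), 8)) = 49*(46 + 3/(1 + 8)) = 49*(46 + 3/9) = 49*(46 + 3*(⅑)) = 49*(46 + ⅓) = 49*(139/3) = 6811/3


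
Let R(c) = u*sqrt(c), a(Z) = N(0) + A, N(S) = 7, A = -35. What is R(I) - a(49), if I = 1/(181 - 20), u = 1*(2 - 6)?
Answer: 28 - 4*sqrt(161)/161 ≈ 27.685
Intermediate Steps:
u = -4 (u = 1*(-4) = -4)
I = 1/161 ≈ 0.0062112
a(Z) = -28 (a(Z) = 7 - 35 = -28)
R(c) = -4*sqrt(c)
R(I) - a(49) = -4*sqrt(161)/161 - 1*(-28) = -4*sqrt(161)/161 + 28 = 28 - 4*sqrt(161)/161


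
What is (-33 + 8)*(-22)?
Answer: 550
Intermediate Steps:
(-33 + 8)*(-22) = -25*(-22) = 550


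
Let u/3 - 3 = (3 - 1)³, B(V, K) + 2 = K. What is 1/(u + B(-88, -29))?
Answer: ½ ≈ 0.50000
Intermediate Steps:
B(V, K) = -2 + K
u = 33 (u = 9 + 3*(3 - 1)³ = 9 + 3*2³ = 9 + 3*8 = 9 + 24 = 33)
1/(u + B(-88, -29)) = 1/(33 + (-2 - 29)) = 1/(33 - 31) = 1/2 = ½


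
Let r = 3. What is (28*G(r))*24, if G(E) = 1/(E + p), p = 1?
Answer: 168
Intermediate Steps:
G(E) = 1/(1 + E) (G(E) = 1/(E + 1) = 1/(1 + E))
(28*G(r))*24 = (28/(1 + 3))*24 = (28/4)*24 = (28*(¼))*24 = 7*24 = 168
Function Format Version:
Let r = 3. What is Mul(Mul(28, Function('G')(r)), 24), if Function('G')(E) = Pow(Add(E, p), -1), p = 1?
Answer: 168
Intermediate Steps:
Function('G')(E) = Pow(Add(1, E), -1) (Function('G')(E) = Pow(Add(E, 1), -1) = Pow(Add(1, E), -1))
Mul(Mul(28, Function('G')(r)), 24) = Mul(Mul(28, Pow(Add(1, 3), -1)), 24) = Mul(Mul(28, Pow(4, -1)), 24) = Mul(Mul(28, Rational(1, 4)), 24) = Mul(7, 24) = 168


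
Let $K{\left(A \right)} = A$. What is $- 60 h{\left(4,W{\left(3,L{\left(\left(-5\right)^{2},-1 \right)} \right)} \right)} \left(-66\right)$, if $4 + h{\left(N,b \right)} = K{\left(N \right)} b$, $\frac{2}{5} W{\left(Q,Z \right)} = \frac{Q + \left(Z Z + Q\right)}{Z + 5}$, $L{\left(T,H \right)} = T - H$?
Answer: $855360$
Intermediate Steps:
$W{\left(Q,Z \right)} = \frac{5 \left(Z^{2} + 2 Q\right)}{2 \left(5 + Z\right)}$ ($W{\left(Q,Z \right)} = \frac{5 \frac{Q + \left(Z Z + Q\right)}{Z + 5}}{2} = \frac{5 \frac{Q + \left(Z^{2} + Q\right)}{5 + Z}}{2} = \frac{5 \frac{Q + \left(Q + Z^{2}\right)}{5 + Z}}{2} = \frac{5 \frac{Z^{2} + 2 Q}{5 + Z}}{2} = \frac{5 \left(Z^{2} + 2 Q\right)}{2 \left(5 + Z\right)}$)
$h{\left(N,b \right)} = -4 + N b$
$- 60 h{\left(4,W{\left(3,L{\left(\left(-5\right)^{2},-1 \right)} \right)} \right)} \left(-66\right) = - 60 \left(-4 + 4 \frac{5 \left(\left(\left(-5\right)^{2} - -1\right)^{2} + 2 \cdot 3\right)}{2 \left(5 - \left(-1 - \left(-5\right)^{2}\right)\right)}\right) \left(-66\right) = - 60 \left(-4 + 4 \frac{5 \left(\left(25 + 1\right)^{2} + 6\right)}{2 \left(5 + \left(25 + 1\right)\right)}\right) \left(-66\right) = - 60 \left(-4 + 4 \frac{5 \left(26^{2} + 6\right)}{2 \left(5 + 26\right)}\right) \left(-66\right) = - 60 \left(-4 + 4 \frac{5 \left(676 + 6\right)}{2 \cdot 31}\right) \left(-66\right) = - 60 \left(-4 + 4 \cdot \frac{5}{2} \cdot \frac{1}{31} \cdot 682\right) \left(-66\right) = - 60 \left(-4 + 4 \cdot 55\right) \left(-66\right) = - 60 \left(-4 + 220\right) \left(-66\right) = \left(-60\right) 216 \left(-66\right) = \left(-12960\right) \left(-66\right) = 855360$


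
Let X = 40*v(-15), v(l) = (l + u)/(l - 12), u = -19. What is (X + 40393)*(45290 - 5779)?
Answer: 43144866181/27 ≈ 1.5980e+9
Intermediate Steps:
v(l) = (-19 + l)/(-12 + l) (v(l) = (l - 19)/(l - 12) = (-19 + l)/(-12 + l))
X = 1360/27 (X = 40*((-19 - 15)/(-12 - 15)) = 40*(-34/(-27)) = 40*(-1/27*(-34)) = 40*(34/27) = 1360/27 ≈ 50.370)
(X + 40393)*(45290 - 5779) = (1360/27 + 40393)*(45290 - 5779) = (1091971/27)*39511 = 43144866181/27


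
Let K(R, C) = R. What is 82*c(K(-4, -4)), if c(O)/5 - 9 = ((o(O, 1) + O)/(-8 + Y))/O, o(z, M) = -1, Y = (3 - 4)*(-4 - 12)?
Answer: 60065/16 ≈ 3754.1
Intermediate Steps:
Y = 16 (Y = -1*(-16) = 16)
c(O) = 45 + 5*(-1/8 + O/8)/O (c(O) = 45 + 5*(((-1 + O)/(-8 + 16))/O) = 45 + 5*(((-1 + O)/8)/O) = 45 + 5*(((-1 + O)*(1/8))/O) = 45 + 5*((-1/8 + O/8)/O) = 45 + 5*(-1/8 + O/8)/O)
82*c(K(-4, -4)) = 82*((5/8)*(-1 + 73*(-4))/(-4)) = 82*((5/8)*(-1/4)*(-1 - 292)) = 82*((5/8)*(-1/4)*(-293)) = 82*(1465/32) = 60065/16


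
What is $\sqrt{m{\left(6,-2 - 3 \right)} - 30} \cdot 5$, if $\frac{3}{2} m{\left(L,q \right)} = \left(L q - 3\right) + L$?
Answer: $20 i \sqrt{3} \approx 34.641 i$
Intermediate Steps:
$m{\left(L,q \right)} = -2 + \frac{2 L}{3} + \frac{2 L q}{3}$ ($m{\left(L,q \right)} = \frac{2 \left(\left(L q - 3\right) + L\right)}{3} = \frac{2 \left(\left(-3 + L q\right) + L\right)}{3} = \frac{2 \left(-3 + L + L q\right)}{3} = -2 + \frac{2 L}{3} + \frac{2 L q}{3}$)
$\sqrt{m{\left(6,-2 - 3 \right)} - 30} \cdot 5 = \sqrt{\left(-2 + \frac{2}{3} \cdot 6 + \frac{2}{3} \cdot 6 \left(-2 - 3\right)\right) - 30} \cdot 5 = \sqrt{\left(-2 + 4 + \frac{2}{3} \cdot 6 \left(-2 - 3\right)\right) - 30} \cdot 5 = \sqrt{\left(-2 + 4 + \frac{2}{3} \cdot 6 \left(-5\right)\right) - 30} \cdot 5 = \sqrt{\left(-2 + 4 - 20\right) - 30} \cdot 5 = \sqrt{-18 - 30} \cdot 5 = \sqrt{-48} \cdot 5 = 4 i \sqrt{3} \cdot 5 = 20 i \sqrt{3}$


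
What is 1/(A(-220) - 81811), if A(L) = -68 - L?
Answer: -1/81659 ≈ -1.2246e-5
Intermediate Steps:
1/(A(-220) - 81811) = 1/((-68 - 1*(-220)) - 81811) = 1/((-68 + 220) - 81811) = 1/(152 - 81811) = 1/(-81659) = -1/81659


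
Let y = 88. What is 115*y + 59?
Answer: 10179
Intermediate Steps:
115*y + 59 = 115*88 + 59 = 10120 + 59 = 10179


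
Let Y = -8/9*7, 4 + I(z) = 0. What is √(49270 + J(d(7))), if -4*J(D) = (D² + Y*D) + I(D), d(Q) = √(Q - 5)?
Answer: √(1773738 + 56*√2)/6 ≈ 221.97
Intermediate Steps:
I(z) = -4 (I(z) = -4 + 0 = -4)
Y = -56/9 (Y = -8*⅑*7 = -8/9*7 = -56/9 ≈ -6.2222)
d(Q) = √(-5 + Q)
J(D) = 1 - D²/4 + 14*D/9 (J(D) = -((D² - 56*D/9) - 4)/4 = -(-4 + D² - 56*D/9)/4 = 1 - D²/4 + 14*D/9)
√(49270 + J(d(7))) = √(49270 + (1 - (√(-5 + 7))²/4 + 14*√(-5 + 7)/9)) = √(49270 + (1 - (√2)²/4 + 14*√2/9)) = √(49270 + (1 - ¼*2 + 14*√2/9)) = √(49270 + (1 - ½ + 14*√2/9)) = √(49270 + (½ + 14*√2/9)) = √(98541/2 + 14*√2/9)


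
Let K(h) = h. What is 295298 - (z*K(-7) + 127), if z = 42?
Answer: 295465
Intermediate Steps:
295298 - (z*K(-7) + 127) = 295298 - (42*(-7) + 127) = 295298 - (-294 + 127) = 295298 - 1*(-167) = 295298 + 167 = 295465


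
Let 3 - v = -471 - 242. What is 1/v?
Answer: 1/716 ≈ 0.0013966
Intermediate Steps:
v = 716 (v = 3 - (-471 - 242) = 3 - 1*(-713) = 3 + 713 = 716)
1/v = 1/716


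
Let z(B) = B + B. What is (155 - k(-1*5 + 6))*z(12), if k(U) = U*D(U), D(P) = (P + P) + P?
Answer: 3648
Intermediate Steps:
D(P) = 3*P (D(P) = 2*P + P = 3*P)
z(B) = 2*B
k(U) = 3*U**2 (k(U) = U*(3*U) = 3*U**2)
(155 - k(-1*5 + 6))*z(12) = (155 - 3*(-1*5 + 6)**2)*(2*12) = (155 - 3*(-5 + 6)**2)*24 = (155 - 3*1**2)*24 = (155 - 3)*24 = 152*24 = 3648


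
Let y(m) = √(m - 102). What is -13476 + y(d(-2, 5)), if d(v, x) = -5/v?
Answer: -13476 + I*√398/2 ≈ -13476.0 + 9.975*I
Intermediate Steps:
y(m) = √(-102 + m)
-13476 + y(d(-2, 5)) = -13476 + √(-102 - 5/(-2)) = -13476 + √(-102 - 5*(-½)) = -13476 + √(-102 + 5/2) = -13476 + √(-199/2) = -13476 + I*√398/2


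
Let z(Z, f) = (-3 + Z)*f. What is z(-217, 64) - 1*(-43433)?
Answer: 29353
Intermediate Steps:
z(Z, f) = f*(-3 + Z)
z(-217, 64) - 1*(-43433) = 64*(-3 - 217) - 1*(-43433) = 64*(-220) + 43433 = -14080 + 43433 = 29353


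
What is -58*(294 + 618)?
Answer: -52896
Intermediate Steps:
-58*(294 + 618) = -58*912 = -52896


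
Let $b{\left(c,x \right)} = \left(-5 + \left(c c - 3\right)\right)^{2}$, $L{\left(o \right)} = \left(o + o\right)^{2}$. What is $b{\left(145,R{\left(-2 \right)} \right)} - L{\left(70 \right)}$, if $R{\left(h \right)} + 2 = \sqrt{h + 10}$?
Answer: $441694689$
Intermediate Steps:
$R{\left(h \right)} = -2 + \sqrt{10 + h}$ ($R{\left(h \right)} = -2 + \sqrt{h + 10} = -2 + \sqrt{10 + h}$)
$L{\left(o \right)} = 4 o^{2}$ ($L{\left(o \right)} = \left(2 o\right)^{2} = 4 o^{2}$)
$b{\left(c,x \right)} = \left(-8 + c^{2}\right)^{2}$ ($b{\left(c,x \right)} = \left(-5 + \left(c^{2} - 3\right)\right)^{2} = \left(-5 + \left(-3 + c^{2}\right)\right)^{2} = \left(-8 + c^{2}\right)^{2}$)
$b{\left(145,R{\left(-2 \right)} \right)} - L{\left(70 \right)} = \left(-8 + 145^{2}\right)^{2} - 4 \cdot 70^{2} = \left(-8 + 21025\right)^{2} - 4 \cdot 4900 = 21017^{2} - 19600 = 441714289 - 19600 = 441694689$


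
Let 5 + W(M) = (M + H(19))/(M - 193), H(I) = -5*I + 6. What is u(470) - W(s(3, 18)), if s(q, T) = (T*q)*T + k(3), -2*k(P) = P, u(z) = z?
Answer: 736862/1555 ≈ 473.87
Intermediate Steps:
H(I) = 6 - 5*I
k(P) = -P/2
s(q, T) = -3/2 + q*T² (s(q, T) = (T*q)*T - ½*3 = q*T² - 3/2 = -3/2 + q*T²)
W(M) = -5 + (-89 + M)/(-193 + M) (W(M) = -5 + (M + (6 - 5*19))/(M - 193) = -5 + (M + (6 - 95))/(-193 + M) = -5 + (M - 89)/(-193 + M) = -5 + (-89 + M)/(-193 + M))
u(470) - W(s(3, 18)) = 470 - 4*(219 - (-3/2 + 3*18²))/(-193 + (-3/2 + 3*18²)) = 470 - 4*(219 - (-3/2 + 3*324))/(-193 + (-3/2 + 3*324)) = 470 - 4*(219 - (-3/2 + 972))/(-193 + (-3/2 + 972)) = 470 - 4*(219 - 1*1941/2)/(-193 + 1941/2) = 470 - 4*(219 - 1941/2)/1555/2 = 470 - 4*2*(-1503)/(1555*2) = 470 - 1*(-6012/1555) = 470 + 6012/1555 = 736862/1555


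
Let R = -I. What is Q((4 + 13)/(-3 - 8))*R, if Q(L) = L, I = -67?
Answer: -1139/11 ≈ -103.55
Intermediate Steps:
R = 67 (R = -1*(-67) = 67)
Q((4 + 13)/(-3 - 8))*R = ((4 + 13)/(-3 - 8))*67 = (17/(-11))*67 = (17*(-1/11))*67 = -17/11*67 = -1139/11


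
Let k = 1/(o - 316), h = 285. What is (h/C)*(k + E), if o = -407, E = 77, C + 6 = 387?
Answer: 5288650/91821 ≈ 57.597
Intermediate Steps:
C = 381 (C = -6 + 387 = 381)
k = -1/723 (k = 1/(-407 - 316) = 1/(-723) = -1/723 ≈ -0.0013831)
(h/C)*(k + E) = (285/381)*(-1/723 + 77) = (285*(1/381))*(55670/723) = (95/127)*(55670/723) = 5288650/91821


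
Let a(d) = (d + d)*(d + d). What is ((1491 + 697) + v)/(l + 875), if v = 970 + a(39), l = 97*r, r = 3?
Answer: 4621/583 ≈ 7.9262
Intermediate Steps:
a(d) = 4*d² (a(d) = (2*d)*(2*d) = 4*d²)
l = 291 (l = 97*3 = 291)
v = 7054 (v = 970 + 4*39² = 970 + 4*1521 = 970 + 6084 = 7054)
((1491 + 697) + v)/(l + 875) = ((1491 + 697) + 7054)/(291 + 875) = (2188 + 7054)/1166 = 9242*(1/1166) = 4621/583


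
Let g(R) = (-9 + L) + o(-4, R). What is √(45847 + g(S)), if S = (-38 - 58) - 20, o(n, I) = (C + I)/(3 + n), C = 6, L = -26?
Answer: √45922 ≈ 214.29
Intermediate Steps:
o(n, I) = (6 + I)/(3 + n)
S = -116 (S = -96 - 20 = -116)
g(R) = -41 - R (g(R) = (-9 - 26) + (6 + R)/(3 - 4) = -35 + (6 + R)/(-1) = -35 - (6 + R) = -35 + (-6 - R) = -41 - R)
√(45847 + g(S)) = √(45847 + (-41 - 1*(-116))) = √(45847 + (-41 + 116)) = √(45847 + 75) = √45922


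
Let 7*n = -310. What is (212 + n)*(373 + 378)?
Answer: 881674/7 ≈ 1.2595e+5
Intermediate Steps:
n = -310/7 (n = (⅐)*(-310) = -310/7 ≈ -44.286)
(212 + n)*(373 + 378) = (212 - 310/7)*(373 + 378) = (1174/7)*751 = 881674/7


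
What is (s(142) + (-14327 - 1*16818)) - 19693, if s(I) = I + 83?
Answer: -50613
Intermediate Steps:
s(I) = 83 + I
(s(142) + (-14327 - 1*16818)) - 19693 = ((83 + 142) + (-14327 - 1*16818)) - 19693 = (225 + (-14327 - 16818)) - 19693 = (225 - 31145) - 19693 = -30920 - 19693 = -50613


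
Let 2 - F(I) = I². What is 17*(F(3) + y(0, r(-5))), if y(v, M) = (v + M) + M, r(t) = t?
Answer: -289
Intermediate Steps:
y(v, M) = v + 2*M (y(v, M) = (M + v) + M = v + 2*M)
F(I) = 2 - I²
17*(F(3) + y(0, r(-5))) = 17*((2 - 1*3²) + (0 + 2*(-5))) = 17*((2 - 1*9) + (0 - 10)) = 17*((2 - 9) - 10) = 17*(-7 - 10) = 17*(-17) = -289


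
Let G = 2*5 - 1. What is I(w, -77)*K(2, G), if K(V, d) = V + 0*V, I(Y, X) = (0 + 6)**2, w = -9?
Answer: 72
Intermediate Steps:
G = 9 (G = 10 - 1 = 9)
I(Y, X) = 36 (I(Y, X) = 6**2 = 36)
K(V, d) = V (K(V, d) = V + 0 = V)
I(w, -77)*K(2, G) = 36*2 = 72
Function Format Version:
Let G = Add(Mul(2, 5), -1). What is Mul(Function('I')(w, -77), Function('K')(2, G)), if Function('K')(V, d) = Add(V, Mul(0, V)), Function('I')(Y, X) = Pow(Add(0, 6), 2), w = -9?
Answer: 72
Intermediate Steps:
G = 9 (G = Add(10, -1) = 9)
Function('I')(Y, X) = 36 (Function('I')(Y, X) = Pow(6, 2) = 36)
Function('K')(V, d) = V (Function('K')(V, d) = Add(V, 0) = V)
Mul(Function('I')(w, -77), Function('K')(2, G)) = Mul(36, 2) = 72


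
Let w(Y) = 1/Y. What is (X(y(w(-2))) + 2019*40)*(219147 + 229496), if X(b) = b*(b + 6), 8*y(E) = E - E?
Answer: 36232408680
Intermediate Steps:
y(E) = 0 (y(E) = (E - E)/8 = (1/8)*0 = 0)
X(b) = b*(6 + b)
(X(y(w(-2))) + 2019*40)*(219147 + 229496) = (0*(6 + 0) + 2019*40)*(219147 + 229496) = (0*6 + 80760)*448643 = (0 + 80760)*448643 = 80760*448643 = 36232408680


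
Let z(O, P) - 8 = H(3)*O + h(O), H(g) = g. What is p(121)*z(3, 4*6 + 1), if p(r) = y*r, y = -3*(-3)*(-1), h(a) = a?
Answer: -21780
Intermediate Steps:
y = -9 (y = 9*(-1) = -9)
p(r) = -9*r
z(O, P) = 8 + 4*O (z(O, P) = 8 + (3*O + O) = 8 + 4*O)
p(121)*z(3, 4*6 + 1) = (-9*121)*(8 + 4*3) = -1089*(8 + 12) = -1089*20 = -21780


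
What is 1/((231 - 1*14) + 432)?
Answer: 1/649 ≈ 0.0015408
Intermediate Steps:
1/((231 - 1*14) + 432) = 1/((231 - 14) + 432) = 1/(217 + 432) = 1/649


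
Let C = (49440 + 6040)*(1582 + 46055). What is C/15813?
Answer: 293655640/1757 ≈ 1.6713e+5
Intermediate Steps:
C = 2642900760 (C = 55480*47637 = 2642900760)
C/15813 = 2642900760/15813 = 2642900760*(1/15813) = 293655640/1757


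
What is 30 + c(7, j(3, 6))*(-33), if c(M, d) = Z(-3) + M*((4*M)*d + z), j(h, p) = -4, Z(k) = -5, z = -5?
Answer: 27222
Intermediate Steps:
c(M, d) = -5 + M*(-5 + 4*M*d) (c(M, d) = -5 + M*((4*M)*d - 5) = -5 + M*(4*M*d - 5) = -5 + M*(-5 + 4*M*d))
30 + c(7, j(3, 6))*(-33) = 30 + (-5 - 5*7 + 4*(-4)*7²)*(-33) = 30 + (-5 - 35 + 4*(-4)*49)*(-33) = 30 + (-5 - 35 - 784)*(-33) = 30 - 824*(-33) = 30 + 27192 = 27222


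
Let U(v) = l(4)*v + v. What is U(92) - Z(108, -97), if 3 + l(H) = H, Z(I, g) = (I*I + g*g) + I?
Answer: -20997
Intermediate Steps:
Z(I, g) = I + I² + g² (Z(I, g) = (I² + g²) + I = I + I² + g²)
l(H) = -3 + H
U(v) = 2*v (U(v) = (-3 + 4)*v + v = 1*v + v = v + v = 2*v)
U(92) - Z(108, -97) = 2*92 - (108 + 108² + (-97)²) = 184 - (108 + 11664 + 9409) = 184 - 1*21181 = 184 - 21181 = -20997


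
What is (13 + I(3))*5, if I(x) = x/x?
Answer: 70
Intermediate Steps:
I(x) = 1
(13 + I(3))*5 = (13 + 1)*5 = 14*5 = 70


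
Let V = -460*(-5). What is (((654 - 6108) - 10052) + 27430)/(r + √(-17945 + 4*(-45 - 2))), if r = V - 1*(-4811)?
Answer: 42395782/25292227 - 5962*I*√18133/25292227 ≈ 1.6762 - 0.031742*I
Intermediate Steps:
V = 2300
r = 7111 (r = 2300 - 1*(-4811) = 2300 + 4811 = 7111)
(((654 - 6108) - 10052) + 27430)/(r + √(-17945 + 4*(-45 - 2))) = (((654 - 6108) - 10052) + 27430)/(7111 + √(-17945 + 4*(-45 - 2))) = ((-5454 - 10052) + 27430)/(7111 + √(-17945 + 4*(-47))) = (-15506 + 27430)/(7111 + √(-17945 - 188)) = 11924/(7111 + √(-18133)) = 11924/(7111 + I*√18133)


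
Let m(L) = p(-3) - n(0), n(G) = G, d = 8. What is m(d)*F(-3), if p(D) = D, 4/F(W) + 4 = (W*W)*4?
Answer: -3/8 ≈ -0.37500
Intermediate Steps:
F(W) = 4/(-4 + 4*W²) (F(W) = 4/(-4 + (W*W)*4) = 4/(-4 + W²*4) = 4/(-4 + 4*W²))
m(L) = -3 (m(L) = -3 - 1*0 = -3 + 0 = -3)
m(d)*F(-3) = -3/(-1 + (-3)²) = -3/(-1 + 9) = -3/8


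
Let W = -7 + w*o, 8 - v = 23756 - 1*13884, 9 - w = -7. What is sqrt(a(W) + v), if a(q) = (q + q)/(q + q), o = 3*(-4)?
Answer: I*sqrt(9863) ≈ 99.313*I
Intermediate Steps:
w = 16 (w = 9 - 1*(-7) = 9 + 7 = 16)
v = -9864 (v = 8 - (23756 - 1*13884) = 8 - (23756 - 13884) = 8 - 1*9872 = 8 - 9872 = -9864)
o = -12
W = -199 (W = -7 + 16*(-12) = -7 - 192 = -199)
a(q) = 1 (a(q) = (2*q)/((2*q)) = (2*q)*(1/(2*q)) = 1)
sqrt(a(W) + v) = sqrt(1 - 9864) = sqrt(-9863) = I*sqrt(9863)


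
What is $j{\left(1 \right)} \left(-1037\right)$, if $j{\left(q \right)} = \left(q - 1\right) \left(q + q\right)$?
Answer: $0$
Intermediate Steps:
$j{\left(q \right)} = 2 q \left(-1 + q\right)$ ($j{\left(q \right)} = \left(-1 + q\right) 2 q = 2 q \left(-1 + q\right)$)
$j{\left(1 \right)} \left(-1037\right) = 2 \cdot 1 \left(-1 + 1\right) \left(-1037\right) = 2 \cdot 1 \cdot 0 \left(-1037\right) = 0 \left(-1037\right) = 0$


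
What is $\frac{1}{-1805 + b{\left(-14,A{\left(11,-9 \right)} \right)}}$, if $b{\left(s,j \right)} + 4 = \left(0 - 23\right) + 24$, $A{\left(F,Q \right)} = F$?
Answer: $- \frac{1}{1808} \approx -0.0005531$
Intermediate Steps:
$b{\left(s,j \right)} = -3$ ($b{\left(s,j \right)} = -4 + \left(\left(0 - 23\right) + 24\right) = -4 + \left(-23 + 24\right) = -4 + 1 = -3$)
$\frac{1}{-1805 + b{\left(-14,A{\left(11,-9 \right)} \right)}} = \frac{1}{-1805 - 3} = \frac{1}{-1808} = - \frac{1}{1808}$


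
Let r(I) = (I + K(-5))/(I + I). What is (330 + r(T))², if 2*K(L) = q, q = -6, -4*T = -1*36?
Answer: 982081/9 ≈ 1.0912e+5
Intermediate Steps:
T = 9 (T = -(-1)*36/4 = -¼*(-36) = 9)
K(L) = -3 (K(L) = (½)*(-6) = -3)
r(I) = (-3 + I)/(2*I) (r(I) = (I - 3)/(I + I) = (-3 + I)/((2*I)) = (-3 + I)*(1/(2*I)) = (-3 + I)/(2*I))
(330 + r(T))² = (330 + (½)*(-3 + 9)/9)² = (330 + (½)*(⅑)*6)² = (330 + ⅓)² = (991/3)² = 982081/9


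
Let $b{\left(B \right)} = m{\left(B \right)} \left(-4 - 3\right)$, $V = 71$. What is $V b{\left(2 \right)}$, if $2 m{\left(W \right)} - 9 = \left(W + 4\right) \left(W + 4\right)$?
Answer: $- \frac{22365}{2} \approx -11183.0$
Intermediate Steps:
$m{\left(W \right)} = \frac{9}{2} + \frac{\left(4 + W\right)^{2}}{2}$ ($m{\left(W \right)} = \frac{9}{2} + \frac{\left(W + 4\right) \left(W + 4\right)}{2} = \frac{9}{2} + \frac{\left(4 + W\right) \left(4 + W\right)}{2} = \frac{9}{2} + \frac{\left(4 + W\right)^{2}}{2}$)
$b{\left(B \right)} = - \frac{63}{2} - \frac{7 \left(4 + B\right)^{2}}{2}$ ($b{\left(B \right)} = \left(\frac{9}{2} + \frac{\left(4 + B\right)^{2}}{2}\right) \left(-4 - 3\right) = \left(\frac{9}{2} + \frac{\left(4 + B\right)^{2}}{2}\right) \left(-7\right) = - \frac{63}{2} - \frac{7 \left(4 + B\right)^{2}}{2}$)
$V b{\left(2 \right)} = 71 \left(- \frac{63}{2} - \frac{7 \left(4 + 2\right)^{2}}{2}\right) = 71 \left(- \frac{63}{2} - \frac{7 \cdot 6^{2}}{2}\right) = 71 \left(- \frac{63}{2} - 126\right) = 71 \left(- \frac{315}{2}\right) = - \frac{22365}{2}$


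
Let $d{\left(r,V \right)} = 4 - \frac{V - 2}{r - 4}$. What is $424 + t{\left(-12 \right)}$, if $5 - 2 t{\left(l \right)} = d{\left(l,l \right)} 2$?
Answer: $\frac{3387}{8} \approx 423.38$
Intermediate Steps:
$d{\left(r,V \right)} = 4 - \frac{-2 + V}{-4 + r}$
$t{\left(l \right)} = \frac{5}{2} - \frac{-14 + 3 l}{-4 + l}$ ($t{\left(l \right)} = \frac{5}{2} - \frac{\frac{-14 - l + 4 l}{-4 + l} 2}{2} = \frac{5}{2} - \frac{\frac{-14 + 3 l}{-4 + l} 2}{2} = \frac{5}{2} - \frac{2 \frac{1}{-4 + l} \left(-14 + 3 l\right)}{2} = \frac{5}{2} - \frac{-14 + 3 l}{-4 + l}$)
$424 + t{\left(-12 \right)} = 424 + \frac{8 - -12}{2 \left(-4 - 12\right)} = 424 + \frac{8 + 12}{2 \left(-16\right)} = 424 + \frac{1}{2} \left(- \frac{1}{16}\right) 20 = 424 - \frac{5}{8} = \frac{3387}{8}$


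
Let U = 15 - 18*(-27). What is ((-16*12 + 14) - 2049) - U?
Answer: -2728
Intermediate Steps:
U = 501 (U = 15 + 486 = 501)
((-16*12 + 14) - 2049) - U = ((-16*12 + 14) - 2049) - 1*501 = ((-192 + 14) - 2049) - 501 = (-178 - 2049) - 501 = -2227 - 501 = -2728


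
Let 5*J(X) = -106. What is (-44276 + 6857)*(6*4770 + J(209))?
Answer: -5350692486/5 ≈ -1.0701e+9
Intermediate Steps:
J(X) = -106/5 (J(X) = (⅕)*(-106) = -106/5)
(-44276 + 6857)*(6*4770 + J(209)) = (-44276 + 6857)*(6*4770 - 106/5) = -37419*(28620 - 106/5) = -37419*142994/5 = -5350692486/5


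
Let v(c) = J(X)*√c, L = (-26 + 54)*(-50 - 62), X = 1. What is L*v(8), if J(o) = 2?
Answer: -12544*√2 ≈ -17740.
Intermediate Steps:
L = -3136 (L = 28*(-112) = -3136)
v(c) = 2*√c
L*v(8) = -6272*√8 = -6272*2*√2 = -12544*√2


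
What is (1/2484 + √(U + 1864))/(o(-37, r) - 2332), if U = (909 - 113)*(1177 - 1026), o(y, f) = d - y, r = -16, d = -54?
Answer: -1/5834916 - 2*√30515/2349 ≈ -0.14873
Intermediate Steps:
o(y, f) = -54 - y
U = 120196 (U = 796*151 = 120196)
(1/2484 + √(U + 1864))/(o(-37, r) - 2332) = (1/2484 + √(120196 + 1864))/((-54 - 1*(-37)) - 2332) = (1/2484 + √122060)/((-54 + 37) - 2332) = (1/2484 + 2*√30515)/(-17 - 2332) = (1/2484 + 2*√30515)/(-2349) = (1/2484 + 2*√30515)*(-1/2349) = -1/5834916 - 2*√30515/2349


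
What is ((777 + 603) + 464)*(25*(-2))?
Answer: -92200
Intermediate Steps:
((777 + 603) + 464)*(25*(-2)) = (1380 + 464)*(-50) = 1844*(-50) = -92200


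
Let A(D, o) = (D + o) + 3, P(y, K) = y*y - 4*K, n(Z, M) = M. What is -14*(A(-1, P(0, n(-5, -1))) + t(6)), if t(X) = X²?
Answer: -588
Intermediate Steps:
P(y, K) = y² - 4*K
A(D, o) = 3 + D + o
-14*(A(-1, P(0, n(-5, -1))) + t(6)) = -14*((3 - 1 + (0² - 4*(-1))) + 6²) = -14*((3 - 1 + (0 + 4)) + 36) = -14*((3 - 1 + 4) + 36) = -14*(6 + 36) = -14*42 = -588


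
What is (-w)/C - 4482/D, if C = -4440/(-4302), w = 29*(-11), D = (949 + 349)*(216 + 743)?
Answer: 142353478353/460569340 ≈ 309.08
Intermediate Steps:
D = 1244782 (D = 1298*959 = 1244782)
w = -319
C = 740/717 (C = -4440*(-1/4302) = 740/717 ≈ 1.0321)
(-w)/C - 4482/D = (-1*(-319))/(740/717) - 4482/1244782 = 319*(717/740) - 4482*1/1244782 = 228723/740 - 2241/622391 = 142353478353/460569340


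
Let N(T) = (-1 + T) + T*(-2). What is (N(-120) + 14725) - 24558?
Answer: -9714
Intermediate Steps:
N(T) = -1 - T (N(T) = (-1 + T) - 2*T = -1 - T)
(N(-120) + 14725) - 24558 = ((-1 - 1*(-120)) + 14725) - 24558 = ((-1 + 120) + 14725) - 24558 = (119 + 14725) - 24558 = 14844 - 24558 = -9714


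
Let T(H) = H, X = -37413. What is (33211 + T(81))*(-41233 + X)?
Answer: -2618282632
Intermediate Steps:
(33211 + T(81))*(-41233 + X) = (33211 + 81)*(-41233 - 37413) = 33292*(-78646) = -2618282632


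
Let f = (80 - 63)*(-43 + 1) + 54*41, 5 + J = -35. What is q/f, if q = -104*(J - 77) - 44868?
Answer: -109/5 ≈ -21.800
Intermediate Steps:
J = -40 (J = -5 - 35 = -40)
q = -32700 (q = -104*(-40 - 77) - 44868 = -104*(-117) - 44868 = 12168 - 44868 = -32700)
f = 1500 (f = 17*(-42) + 2214 = -714 + 2214 = 1500)
q/f = -32700/1500 = -32700*1/1500 = -109/5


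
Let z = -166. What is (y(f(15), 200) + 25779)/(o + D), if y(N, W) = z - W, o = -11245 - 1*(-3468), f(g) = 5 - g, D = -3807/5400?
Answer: -5082600/1555541 ≈ -3.2674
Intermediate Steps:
D = -141/200 (D = -3807*1/5400 = -141/200 ≈ -0.70500)
o = -7777 (o = -11245 + 3468 = -7777)
y(N, W) = -166 - W
(y(f(15), 200) + 25779)/(o + D) = ((-166 - 1*200) + 25779)/(-7777 - 141/200) = ((-166 - 200) + 25779)/(-1555541/200) = (-366 + 25779)*(-200/1555541) = 25413*(-200/1555541) = -5082600/1555541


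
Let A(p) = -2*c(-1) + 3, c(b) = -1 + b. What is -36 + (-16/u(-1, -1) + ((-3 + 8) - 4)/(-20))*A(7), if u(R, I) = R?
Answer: 1513/20 ≈ 75.650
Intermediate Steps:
A(p) = 7 (A(p) = -2*(-1 - 1) + 3 = -2*(-2) + 3 = 4 + 3 = 7)
-36 + (-16/u(-1, -1) + ((-3 + 8) - 4)/(-20))*A(7) = -36 + (-16/(-1) + ((-3 + 8) - 4)/(-20))*7 = -36 + (-16*(-1) + (5 - 4)*(-1/20))*7 = -36 + (16 + 1*(-1/20))*7 = -36 + (16 - 1/20)*7 = -36 + (319/20)*7 = -36 + 2233/20 = 1513/20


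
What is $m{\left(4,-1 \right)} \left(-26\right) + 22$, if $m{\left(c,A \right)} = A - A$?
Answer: $22$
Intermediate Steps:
$m{\left(c,A \right)} = 0$
$m{\left(4,-1 \right)} \left(-26\right) + 22 = 0 \left(-26\right) + 22 = 0 + 22 = 22$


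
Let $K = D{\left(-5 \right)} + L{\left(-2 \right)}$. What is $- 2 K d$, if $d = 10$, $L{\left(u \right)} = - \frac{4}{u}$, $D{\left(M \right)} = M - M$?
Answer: $-40$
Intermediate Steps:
$D{\left(M \right)} = 0$
$K = 2$ ($K = 0 - \frac{4}{-2} = 0 - -2 = 0 + 2 = 2$)
$- 2 K d = \left(-2\right) 2 \cdot 10 = \left(-4\right) 10 = -40$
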